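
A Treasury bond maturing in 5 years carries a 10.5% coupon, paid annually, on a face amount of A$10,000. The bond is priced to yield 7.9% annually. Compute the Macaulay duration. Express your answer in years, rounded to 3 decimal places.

Periodic yield y = 0.079. Discount each cash flow and weight by its year:
  t   CF        PV=CF/(1+0.079)^t    t·PV
  1     1,050.00       973.1233       973.1233
  2     1,050.00       901.8751     1,803.7503
  3     1,050.00       835.8435     2,507.5305
  4     1,050.00       774.6464     3,098.5857
  5    11,050.00     7,555.3581    37,776.7906
  Σ                 11,040.8464    46,159.7803
Price P = Σ PV = 11,040.8464.
Macaulay duration = Σ(t·PV) / P = 46,159.7803 / 11,040.8464 = 4.18082 years.

4.181 years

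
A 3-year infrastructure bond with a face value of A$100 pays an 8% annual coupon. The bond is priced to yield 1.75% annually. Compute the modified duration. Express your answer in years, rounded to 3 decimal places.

2.753 years

Periodic yield y = 0.0175. First find Macaulay duration:
  t   CF        PV=CF/(1+0.0175)^t    t·PV
  1         8.00         7.8624         7.8624
  2         8.00         7.7272        15.4544
  3       108.00       102.5228       307.5684
  Σ                    118.1124       330.8852
P = 118.1124; Macaulay duration = 330.8852 / 118.1124 = 2.80144 years.
Modified duration = D_Mac / (1 + y) = 2.80144 / 1.0175 = 2.75326 years.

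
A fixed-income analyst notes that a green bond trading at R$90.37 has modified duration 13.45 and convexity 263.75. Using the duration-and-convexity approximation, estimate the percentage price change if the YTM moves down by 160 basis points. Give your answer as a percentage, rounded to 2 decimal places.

+24.90%

Duration effect: -D_mod·Δy = -13.45 × (-0.016) = +0.215200
Convexity effect: ½·C·(Δy)² = 0.5 × 263.75 × (-0.016)² = +0.0337600
ΔP/P ≈ +0.215200 + 0.0337600 = +0.248960
= +24.8960%.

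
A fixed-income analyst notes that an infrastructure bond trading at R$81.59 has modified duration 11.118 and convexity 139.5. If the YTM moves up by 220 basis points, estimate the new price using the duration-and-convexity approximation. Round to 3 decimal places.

Duration effect: -D_mod·Δy = -11.118 × (+0.022) = -0.244596
Convexity effect: ½·C·(Δy)² = 0.5 × 139.5 × (0.022)² = +0.0337590
ΔP/P ≈ -0.244596 + 0.0337590 = -0.210837
New price ≈ 81.59 × (1 - 0.210837) = 64.38780917.

R$64.388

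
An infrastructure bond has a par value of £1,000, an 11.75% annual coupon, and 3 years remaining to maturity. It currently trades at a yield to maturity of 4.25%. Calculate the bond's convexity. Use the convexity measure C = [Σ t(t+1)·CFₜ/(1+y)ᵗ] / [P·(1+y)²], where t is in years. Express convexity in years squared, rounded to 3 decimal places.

9.688

With y = 0.0425:
  t   CF        PV=CF/(1+0.0425)^t    t·PV        t(t+1)·PV
  1       117.50       112.7098       112.7098         225.4197
  2       117.50       108.1149       216.2299         648.6897
  3     1,117.50       986.3234     2,958.9702      11,835.8809
  Σ                  1,207.1482     3,287.9100      12,709.9903
P = 1,207.1482.
Convexity = Σ t(t+1)·PV / [P·(1+y)²] = 12,709.9903 / (1,207.1482 × 1.086806) = 9.68796.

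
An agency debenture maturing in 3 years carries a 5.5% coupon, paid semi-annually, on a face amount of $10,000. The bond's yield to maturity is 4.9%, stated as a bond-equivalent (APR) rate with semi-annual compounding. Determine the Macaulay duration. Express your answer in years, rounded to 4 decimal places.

Periodic yield y = 0.0245. Discount each cash flow and weight by its period:
  t   CF        PV=CF/(1+0.0245)^t    t·PV
  1       275.00       268.4236       268.4236
  2       275.00       262.0045       524.0090
  3       275.00       255.7389       767.2167
  4       275.00       249.6231       998.4926
  5       275.00       243.6536     1,218.2681
  6    10,275.00     8,886.0766    53,316.4598
  Σ                 10,165.5204    57,092.8698
Price P = Σ PV = 10,165.5204.
Macaulay duration = Σ(t·PV) / P = 57,092.8698 / 10,165.5204 = 5.61633 half-year periods.
In years: 5.61633 / 2 = 2.80816 years.

2.8082 years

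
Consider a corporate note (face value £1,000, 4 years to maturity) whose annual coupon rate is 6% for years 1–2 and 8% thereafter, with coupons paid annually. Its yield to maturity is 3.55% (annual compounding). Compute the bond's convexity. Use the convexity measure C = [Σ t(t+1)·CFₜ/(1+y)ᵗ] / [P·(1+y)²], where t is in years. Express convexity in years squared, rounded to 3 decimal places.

16.661

With y = 0.0355:
  t   CF        PV=CF/(1+0.0355)^t    t·PV        t(t+1)·PV
  1        60.00        57.9430        57.9430         115.8860
  2        60.00        55.9566       111.9131         335.7394
  3        80.00        72.0509       216.1528         864.6113
  4     1,080.00       939.3411     3,757.3646      18,786.8228
  Σ                  1,125.2917     4,143.3735      20,103.0595
P = 1,125.2917.
Convexity = Σ t(t+1)·PV / [P·(1+y)²] = 20,103.0595 / (1,125.2917 × 1.072260) = 16.66084.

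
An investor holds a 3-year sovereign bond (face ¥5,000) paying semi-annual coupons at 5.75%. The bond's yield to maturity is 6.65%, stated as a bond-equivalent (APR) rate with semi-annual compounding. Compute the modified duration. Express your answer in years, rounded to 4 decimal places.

Periodic yield y = 0.03325. First find Macaulay duration:
  t   CF        PV=CF/(1+0.03325)^t    t·PV
  1       143.75       139.1241       139.1241
  2       143.75       134.6471       269.2942
  3       143.75       130.3142       390.9425
  4       143.75       126.1206       504.4826
  5       143.75       122.0621       610.3104
  6     5,143.75     4,227.1472    25,362.8831
  Σ                  4,879.4153    27,277.0369
P = 4,879.4153; Macaulay duration = 27,277.0369 / 4,879.4153 = 5.59023 half-year periods = 2.79511 years.
Modified duration = D_Mac / (1 + y) = 2.79511 / 1.03325 = 2.70517 years.

2.7052 years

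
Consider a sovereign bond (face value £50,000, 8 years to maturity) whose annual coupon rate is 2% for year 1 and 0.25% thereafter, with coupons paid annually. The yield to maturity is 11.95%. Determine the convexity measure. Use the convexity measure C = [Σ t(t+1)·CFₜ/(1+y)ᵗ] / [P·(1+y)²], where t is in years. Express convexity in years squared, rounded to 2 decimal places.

54.34

With y = 0.1195:
  t   CF        PV=CF/(1+0.1195)^t    t·PV        t(t+1)·PV
  1     1,000.00       893.2559       893.2559       1,786.5118
  2       125.00        99.7383       199.4765         598.4296
  3       125.00        89.0918       267.2754       1,069.1016
  4       125.00        79.5818       318.3271       1,591.6355
  5       125.00        71.0869       355.4345       2,132.6067
  6       125.00        63.4988       380.9927       2,666.9490
  7       125.00        56.7207       397.0447       3,176.3573
  8    50,125.00    20,317.0946   162,536.7566   1,462,830.8097
  Σ                 21,670.0687   165,348.5634   1,475,852.4013
P = 21,670.0687.
Convexity = Σ t(t+1)·PV / [P·(1+y)²] = 1,475,852.4013 / (21,670.0687 × 1.253280) = 54.34185.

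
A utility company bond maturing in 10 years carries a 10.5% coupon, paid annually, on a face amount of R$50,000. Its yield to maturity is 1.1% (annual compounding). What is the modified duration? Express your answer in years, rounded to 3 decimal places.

Periodic yield y = 0.011. First find Macaulay duration:
  t   CF        PV=CF/(1+0.011)^t    t·PV
  1     5,250.00     5,192.8783     5,192.8783
  2     5,250.00     5,136.3782    10,272.7564
  3     5,250.00     5,080.4928    15,241.4783
  4     5,250.00     5,025.2154    20,100.8616
  5     5,250.00     4,970.5395    24,852.6973
  6     5,250.00     4,916.4584    29,498.7505
  7     5,250.00     4,862.9658    34,040.7605
  8     5,250.00     4,810.0552    38,480.4415
  9     5,250.00     4,757.7203    42,819.4823
  10   55,250.00    49,524.5715   495,245.7148
  Σ                 94,277.2752   715,745.8214
P = 94,277.2752; Macaulay duration = 715,745.8214 / 94,277.2752 = 7.59192 years.
Modified duration = D_Mac / (1 + y) = 7.59192 / 1.011 = 7.50932 years.

7.509 years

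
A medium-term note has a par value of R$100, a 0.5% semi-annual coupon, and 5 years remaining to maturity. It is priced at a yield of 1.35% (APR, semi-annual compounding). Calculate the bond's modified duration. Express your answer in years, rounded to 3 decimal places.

4.910 years

Periodic yield y = 0.00675. First find Macaulay duration:
  t   CF        PV=CF/(1+0.00675)^t    t·PV
  1         0.25         0.2483         0.2483
  2         0.25         0.2467         0.4933
  3         0.25         0.2450         0.7350
  4         0.25         0.2434         0.9734
  5         0.25         0.2417         1.2087
  6         0.25         0.2401         1.4407
  7         0.25         0.2385         1.6695
  8         0.25         0.2369         1.8952
  9         0.25         0.2353         2.1178
  10      100.25        93.7277       937.2771
  Σ                     95.9036       948.0590
P = 95.9036; Macaulay duration = 948.0590 / 95.9036 = 9.88554 half-year periods = 4.94277 years.
Modified duration = D_Mac / (1 + y) = 4.94277 / 1.00675 = 4.90963 years.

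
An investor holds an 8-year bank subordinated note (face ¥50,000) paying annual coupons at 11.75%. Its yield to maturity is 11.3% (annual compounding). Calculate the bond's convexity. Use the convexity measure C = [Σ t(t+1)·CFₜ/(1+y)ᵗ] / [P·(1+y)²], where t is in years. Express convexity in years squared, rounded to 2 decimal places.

With y = 0.113:
  t   CF        PV=CF/(1+0.113)^t    t·PV        t(t+1)·PV
  1     5,875.00     5,278.5265     5,278.5265      10,557.0530
  2     5,875.00     4,742.6114     9,485.2228      28,455.6685
  3     5,875.00     4,261.1064    12,783.3192      51,133.2767
  4     5,875.00     3,828.4873    15,313.9493      76,569.7465
  5     5,875.00     3,439.7909    17,198.9547     103,193.7284
  6     5,875.00     3,090.5579    18,543.3474     129,803.4320
  7     5,875.00     2,776.7816    19,437.4711     155,499.7688
  8    55,875.00    23,727.7316   189,821.8529   1,708,396.6765
  Σ                 51,145.5937   287,862.6440   2,263,609.3505
P = 51,145.5937.
Convexity = Σ t(t+1)·PV / [P·(1+y)²] = 2,263,609.3505 / (51,145.5937 × 1.238769) = 35.72752.

35.73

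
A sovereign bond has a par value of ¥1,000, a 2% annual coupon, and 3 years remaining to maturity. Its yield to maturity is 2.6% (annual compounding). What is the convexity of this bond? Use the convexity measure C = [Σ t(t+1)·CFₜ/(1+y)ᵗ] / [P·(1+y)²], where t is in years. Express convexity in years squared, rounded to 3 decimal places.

11.101

With y = 0.026:
  t   CF        PV=CF/(1+0.026)^t    t·PV        t(t+1)·PV
  1        20.00        19.4932        19.4932          38.9864
  2        20.00        18.9992        37.9984         113.9952
  3     1,020.00       944.4046     2,833.2138      11,332.8551
  Σ                    982.8970     2,890.7053      11,485.8366
P = 982.8970.
Convexity = Σ t(t+1)·PV / [P·(1+y)²] = 11,485.8366 / (982.8970 × 1.052676) = 11.10094.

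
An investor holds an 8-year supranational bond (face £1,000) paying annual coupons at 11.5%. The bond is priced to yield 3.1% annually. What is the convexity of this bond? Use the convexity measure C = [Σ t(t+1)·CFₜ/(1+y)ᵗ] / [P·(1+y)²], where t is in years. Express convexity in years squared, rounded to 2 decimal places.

46.96

With y = 0.031:
  t   CF        PV=CF/(1+0.031)^t    t·PV        t(t+1)·PV
  1       115.00       111.5422       111.5422         223.0844
  2       115.00       108.1884       216.3767         649.1301
  3       115.00       104.9354       314.8061       1,259.2243
  4       115.00       101.7802       407.1207       2,035.6034
  5       115.00        98.7199       493.5993       2,961.5957
  6       115.00        95.7516       574.5093       4,021.5654
  7       115.00        92.8725       650.1076       5,200.8606
  8     1,115.00       873.3846     6,987.0770      62,883.6934
  Σ                  1,587.1746     9,755.1389      79,234.7573
P = 1,587.1746.
Convexity = Σ t(t+1)·PV / [P·(1+y)²] = 79,234.7573 / (1,587.1746 × 1.062961) = 46.96493.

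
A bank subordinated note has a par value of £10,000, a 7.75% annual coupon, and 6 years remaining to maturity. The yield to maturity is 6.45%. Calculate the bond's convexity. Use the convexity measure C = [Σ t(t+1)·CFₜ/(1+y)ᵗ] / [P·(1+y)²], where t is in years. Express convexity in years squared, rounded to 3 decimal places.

With y = 0.0645:
  t   CF        PV=CF/(1+0.0645)^t    t·PV        t(t+1)·PV
  1       775.00       728.0413       728.0413       1,456.0827
  2       775.00       683.9280     1,367.8560       4,103.5679
  3       775.00       642.4875     1,927.4626       7,709.8504
  4       775.00       603.5580     2,414.2322      12,071.1608
  5       775.00       566.9874     2,834.9368      17,009.6207
  6    10,775.00     7,405.3107    44,431.8642     311,023.0491
  Σ                 10,630.3129    53,704.3930     353,373.3315
P = 10,630.3129.
Convexity = Σ t(t+1)·PV / [P·(1+y)²] = 353,373.3315 / (10,630.3129 × 1.133160) = 29.33570.

29.336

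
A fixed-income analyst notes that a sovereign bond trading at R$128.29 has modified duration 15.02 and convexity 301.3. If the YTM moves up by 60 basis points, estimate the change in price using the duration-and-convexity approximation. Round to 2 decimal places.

-R$10.87

Duration effect: -D_mod·Δy = -15.02 × (+0.006) = -0.090120
Convexity effect: ½·C·(Δy)² = 0.5 × 301.3 × (0.006)² = +0.0054234
ΔP/P ≈ -0.090120 + 0.0054234 = -0.0846966
ΔP ≈ 128.29 × (-0.0846966) = -10.865726814.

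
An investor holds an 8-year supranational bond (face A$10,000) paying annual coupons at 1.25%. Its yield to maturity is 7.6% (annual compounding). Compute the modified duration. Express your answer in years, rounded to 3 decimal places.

Periodic yield y = 0.076. First find Macaulay duration:
  t   CF        PV=CF/(1+0.076)^t    t·PV
  1       125.00       116.1710       116.1710
  2       125.00       107.9656       215.9312
  3       125.00       100.3398       301.0194
  4       125.00        93.2526       373.0104
  5       125.00        86.6660       433.3299
  6       125.00        80.5446       483.2676
  7       125.00        74.8556       523.9890
  8    10,125.00     5,635.0382    45,080.3053
  Σ                  6,294.8333    47,527.0237
P = 6,294.8333; Macaulay duration = 47,527.0237 / 6,294.8333 = 7.55016 years.
Modified duration = D_Mac / (1 + y) = 7.55016 / 1.076 = 7.01688 years.

7.017 years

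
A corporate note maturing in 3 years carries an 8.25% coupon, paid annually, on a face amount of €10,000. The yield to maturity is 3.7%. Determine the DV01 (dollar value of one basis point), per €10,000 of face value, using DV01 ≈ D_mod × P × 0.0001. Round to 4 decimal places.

Periodic yield y = 0.037.
  t   CF        PV=CF/(1+0.037)^t    t·PV
  1       825.00       795.5641       795.5641
  2       825.00       767.1785     1,534.3570
  3    10,825.00     9,707.1477    29,121.4430
  Σ                 11,269.8903    31,451.3641
P = 11,269.8903; D_Mac = 2.79074 yrs; D_mod = 2.69117 yrs.
DV01 ≈ 2.69117 × 11,269.8903 × 0.0001 = 3.032918.

€3.0329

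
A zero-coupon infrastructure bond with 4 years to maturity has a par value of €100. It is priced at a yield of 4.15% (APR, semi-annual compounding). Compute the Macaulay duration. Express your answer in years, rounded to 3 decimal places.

4.000 years

A zero-coupon bond has a single cash flow at maturity, so its Macaulay duration equals its maturity: 4 years.
(Equivalently: 8 semi-annual periods ÷ 2 = 4 years.)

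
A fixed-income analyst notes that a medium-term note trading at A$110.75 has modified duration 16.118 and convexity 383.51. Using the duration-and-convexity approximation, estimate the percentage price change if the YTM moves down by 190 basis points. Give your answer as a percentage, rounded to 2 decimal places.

+37.55%

Duration effect: -D_mod·Δy = -16.118 × (-0.019) = +0.306242
Convexity effect: ½·C·(Δy)² = 0.5 × 383.51 × (-0.019)² = +0.069223555
ΔP/P ≈ +0.306242 + 0.069223555 = +0.375465555
= +37.5465555%.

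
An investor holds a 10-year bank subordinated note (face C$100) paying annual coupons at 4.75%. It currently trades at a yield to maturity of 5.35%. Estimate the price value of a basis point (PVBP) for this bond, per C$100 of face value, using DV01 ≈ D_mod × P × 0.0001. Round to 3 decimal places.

Periodic yield y = 0.0535.
  t   CF        PV=CF/(1+0.0535)^t    t·PV
  1         4.75         4.5088         4.5088
  2         4.75         4.2798         8.5596
  3         4.75         4.0625        12.1874
  4         4.75         3.8562        15.4247
  5         4.75         3.6603        18.3017
  6         4.75         3.4745        20.8467
  7         4.75         3.2980        23.0861
  8         4.75         3.1305        25.0442
  9         4.75         2.9715        26.7439
  10      104.75        62.2026       622.0261
  Σ                     95.4447       776.7292
P = 95.4447; D_Mac = 8.13800 yrs; D_mod = 7.72473 yrs.
DV01 ≈ 7.72473 × 95.4447 × 0.0001 = 0.073728.

C$0.074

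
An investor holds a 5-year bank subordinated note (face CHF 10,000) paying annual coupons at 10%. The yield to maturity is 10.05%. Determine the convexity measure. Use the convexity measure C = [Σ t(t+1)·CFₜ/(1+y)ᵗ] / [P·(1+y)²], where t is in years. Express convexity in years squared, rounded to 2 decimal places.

With y = 0.1005:
  t   CF        PV=CF/(1+0.1005)^t    t·PV        t(t+1)·PV
  1     1,000.00       908.6779       908.6779       1,817.3557
  2     1,000.00       825.6955     1,651.3910       4,954.1729
  3     1,000.00       750.2912     2,250.8736       9,003.4945
  4     1,000.00       681.7730     2,727.0921      13,635.4605
  5    11,000.00     6,814.6327    34,073.1633     204,438.9800
  Σ                  9,981.0703    41,611.1979     233,849.4636
P = 9,981.0703.
Convexity = Σ t(t+1)·PV / [P·(1+y)²] = 233,849.4636 / (9,981.0703 × 1.211100) = 19.34546.

19.35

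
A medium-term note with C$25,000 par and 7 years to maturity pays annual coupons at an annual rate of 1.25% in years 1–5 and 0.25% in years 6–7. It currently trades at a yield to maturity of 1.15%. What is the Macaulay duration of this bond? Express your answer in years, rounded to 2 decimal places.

6.75 years

Periodic yield y = 0.0115. Discount each cash flow and weight by its year:
  t   CF        PV=CF/(1+0.0115)^t    t·PV
  1       312.50       308.9471       308.9471
  2       312.50       305.4346       610.8692
  3       312.50       301.9620       905.8861
  4       312.50       298.5290     1,194.1159
  5       312.50       295.1349     1,475.6746
  6        62.50        58.3559       350.1353
  7    25,062.50    23,134.6631   161,942.6420
  Σ                 24,703.0267   166,788.2702
Price P = Σ PV = 24,703.0267.
Macaulay duration = Σ(t·PV) / P = 166,788.2702 / 24,703.0267 = 6.75173 years.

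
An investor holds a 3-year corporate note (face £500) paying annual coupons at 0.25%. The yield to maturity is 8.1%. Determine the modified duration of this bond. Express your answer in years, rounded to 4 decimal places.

2.7674 years

Periodic yield y = 0.081. First find Macaulay duration:
  t   CF        PV=CF/(1+0.081)^t    t·PV
  1         1.25         1.1563         1.1563
  2         1.25         1.0697         2.1394
  3       501.25       396.8052     1,190.4155
  Σ                    399.0312     1,193.7112
P = 399.0312; Macaulay duration = 1,193.7112 / 399.0312 = 2.99152 years.
Modified duration = D_Mac / (1 + y) = 2.99152 / 1.081 = 2.76737 years.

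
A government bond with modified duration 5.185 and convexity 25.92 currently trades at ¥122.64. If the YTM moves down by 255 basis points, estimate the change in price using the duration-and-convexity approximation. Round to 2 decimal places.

Duration effect: -D_mod·Δy = -5.185 × (-0.0255) = +0.1322175
Convexity effect: ½·C·(Δy)² = 0.5 × 25.92 × (-0.0255)² = +0.00842724
ΔP/P ≈ +0.1322175 + 0.00842724 = +0.14064474
ΔP ≈ 122.64 × (+0.14064474) = +17.2486709136.

+¥17.25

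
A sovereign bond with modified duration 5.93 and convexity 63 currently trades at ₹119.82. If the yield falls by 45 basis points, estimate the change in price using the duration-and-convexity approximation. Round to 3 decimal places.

Duration effect: -D_mod·Δy = -5.93 × (-0.0045) = +0.026685
Convexity effect: ½·C·(Δy)² = 0.5 × 63 × (-0.0045)² = +0.000637875
ΔP/P ≈ +0.026685 + 0.000637875 = +0.027322875
ΔP ≈ 119.82 × (+0.027322875) = +3.2738268825.

+₹3.274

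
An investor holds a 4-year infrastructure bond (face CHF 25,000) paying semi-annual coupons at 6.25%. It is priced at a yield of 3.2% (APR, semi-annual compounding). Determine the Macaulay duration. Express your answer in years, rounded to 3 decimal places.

3.625 years

Periodic yield y = 0.016. Discount each cash flow and weight by its period:
  t   CF        PV=CF/(1+0.016)^t    t·PV
  1       781.25       768.9469       768.9469
  2       781.25       756.8375     1,513.6749
  3       781.25       744.9188     2,234.7563
  4       781.25       733.1877     2,932.7510
  5       781.25       721.6415     3,608.2074
  6       781.25       710.2771     4,261.6623
  7       781.25       699.0916     4,893.6411
  8    25,781.25    22,706.7149   181,653.7190
  Σ                 27,841.6158   201,867.3588
Price P = Σ PV = 27,841.6158.
Macaulay duration = Σ(t·PV) / P = 201,867.3588 / 27,841.6158 = 7.25056 half-year periods.
In years: 7.25056 / 2 = 3.62528 years.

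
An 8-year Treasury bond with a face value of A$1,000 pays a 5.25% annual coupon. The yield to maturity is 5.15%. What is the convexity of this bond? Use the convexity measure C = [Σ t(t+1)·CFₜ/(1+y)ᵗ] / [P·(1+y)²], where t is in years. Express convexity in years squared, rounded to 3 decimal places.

51.601

With y = 0.0515:
  t   CF        PV=CF/(1+0.0515)^t    t·PV        t(t+1)·PV
  1        52.50        49.9287        49.9287          99.8573
  2        52.50        47.4833        94.9666         284.8997
  3        52.50        45.1577       135.4730         541.8920
  4        52.50        42.9459       171.7838         858.9190
  5        52.50        40.8426       204.2128       1,225.2767
  6        52.50        38.8422       233.0531       1,631.3717
  7        52.50        36.9398       258.5785       2,068.6280
  8     1,052.50       704.2841     5,634.2729      50,708.4557
  Σ                  1,006.4242     6,782.2693      57,419.3001
P = 1,006.4242.
Convexity = Σ t(t+1)·PV / [P·(1+y)²] = 57,419.3001 / (1,006.4242 × 1.105652) = 51.60102.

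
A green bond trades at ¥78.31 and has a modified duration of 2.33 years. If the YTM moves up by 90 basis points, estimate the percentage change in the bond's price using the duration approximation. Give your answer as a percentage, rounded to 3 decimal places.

-2.097%

Duration approximation: ΔP/P ≈ -D_mod · Δy = -2.33 × (+0.009) = -0.020970.
As a percentage: -2.0970%.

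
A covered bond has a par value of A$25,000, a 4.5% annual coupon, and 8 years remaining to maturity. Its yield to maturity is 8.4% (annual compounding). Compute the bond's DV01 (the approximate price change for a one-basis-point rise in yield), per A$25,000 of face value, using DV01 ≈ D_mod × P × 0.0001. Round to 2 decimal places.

A$12.07

Periodic yield y = 0.084.
  t   CF        PV=CF/(1+0.084)^t    t·PV
  1     1,125.00     1,037.8229     1,037.8229
  2     1,125.00       957.4012     1,914.8024
  3     1,125.00       883.2114     2,649.6343
  4     1,125.00       814.7707     3,259.0827
  5     1,125.00       751.6335     3,758.1674
  6     1,125.00       693.3888     4,160.3329
  7     1,125.00       639.6576     4,477.6030
  8    26,125.00    13,703.2014   109,625.6114
  Σ                 19,481.0874   130,883.0569
P = 19,481.0874; D_Mac = 6.71847 yrs; D_mod = 6.19785 yrs.
DV01 ≈ 6.19785 × 19,481.0874 × 0.0001 = 12.074083.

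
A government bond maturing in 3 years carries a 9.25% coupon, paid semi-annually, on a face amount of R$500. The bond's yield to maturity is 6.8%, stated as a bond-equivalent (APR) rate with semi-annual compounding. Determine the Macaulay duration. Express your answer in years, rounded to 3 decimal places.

Periodic yield y = 0.034. Discount each cash flow and weight by its period:
  t   CF        PV=CF/(1+0.034)^t    t·PV
  1       23.125        22.3646        22.3646
  2       23.125        21.6292        43.2584
  3       23.125        20.9180        62.7540
  4       23.125        20.2302        80.9207
  5       23.125        19.5650        97.8248
  6      523.125       428.0379     2,568.2275
  Σ                    532.7449     2,875.3500
Price P = Σ PV = 532.7449.
Macaulay duration = Σ(t·PV) / P = 2,875.3500 / 532.7449 = 5.39724 half-year periods.
In years: 5.39724 / 2 = 2.69862 years.

2.699 years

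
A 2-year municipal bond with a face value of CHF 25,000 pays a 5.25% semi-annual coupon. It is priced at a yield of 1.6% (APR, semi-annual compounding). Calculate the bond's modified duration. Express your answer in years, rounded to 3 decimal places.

Periodic yield y = 0.008. First find Macaulay duration:
  t   CF        PV=CF/(1+0.008)^t    t·PV
  1       656.25       651.0417       651.0417
  2       656.25       645.8747     1,291.7493
  3       656.25       640.7487     1,922.2460
  4    25,656.25    24,851.4109    99,405.6436
  Σ                 26,789.0759   103,270.6807
P = 26,789.0759; Macaulay duration = 103,270.6807 / 26,789.0759 = 3.85495 half-year periods = 1.92748 years.
Modified duration = D_Mac / (1 + y) = 1.92748 / 1.008 = 1.91218 years.

1.912 years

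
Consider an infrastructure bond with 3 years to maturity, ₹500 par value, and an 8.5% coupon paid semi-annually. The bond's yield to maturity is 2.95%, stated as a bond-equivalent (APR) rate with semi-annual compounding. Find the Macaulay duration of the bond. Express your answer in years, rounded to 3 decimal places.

Periodic yield y = 0.01475. Discount each cash flow and weight by its period:
  t   CF        PV=CF/(1+0.01475)^t    t·PV
  1        21.25        20.9411        20.9411
  2        21.25        20.6367        41.2735
  3        21.25        20.3368        61.0103
  4        21.25        20.0412        80.1646
  5        21.25        19.7498        98.7492
  6       521.25       477.4102     2,864.4613
  Σ                    579.1158     3,166.6000
Price P = Σ PV = 579.1158.
Macaulay duration = Σ(t·PV) / P = 3,166.6000 / 579.1158 = 5.46799 half-year periods.
In years: 5.46799 / 2 = 2.73400 years.

2.734 years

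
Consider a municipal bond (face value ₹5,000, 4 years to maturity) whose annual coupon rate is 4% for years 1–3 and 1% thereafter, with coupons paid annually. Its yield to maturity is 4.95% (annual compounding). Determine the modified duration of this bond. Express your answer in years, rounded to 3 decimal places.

Periodic yield y = 0.0495. First find Macaulay duration:
  t   CF        PV=CF/(1+0.0495)^t    t·PV
  1       200.00       190.5669       190.5669
  2       200.00       181.5788       363.1576
  3       200.00       173.0146       519.0437
  4     5,050.00     4,162.5705    16,650.2822
  Σ                  4,707.7308    17,723.0504
P = 4,707.7308; Macaulay duration = 17,723.0504 / 4,707.7308 = 3.76467 years.
Modified duration = D_Mac / (1 + y) = 3.76467 / 1.0495 = 3.58711 years.

3.587 years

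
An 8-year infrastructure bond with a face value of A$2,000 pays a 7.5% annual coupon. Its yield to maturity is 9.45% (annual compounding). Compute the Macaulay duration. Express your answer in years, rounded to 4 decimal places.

6.1868 years

Periodic yield y = 0.0945. Discount each cash flow and weight by its year:
  t   CF        PV=CF/(1+0.0945)^t    t·PV
  1       150.00       137.0489       137.0489
  2       150.00       125.2160       250.4319
  3       150.00       114.4047       343.2142
  4       150.00       104.5269       418.1077
  5       150.00        95.5020       477.5100
  6       150.00        87.2563       523.5376
  7       150.00        79.7225       558.0575
  8     2,150.00     1,044.0284     8,352.2276
  Σ                  1,787.7057    11,060.1354
Price P = Σ PV = 1,787.7057.
Macaulay duration = Σ(t·PV) / P = 11,060.1354 / 1,787.7057 = 6.18678 years.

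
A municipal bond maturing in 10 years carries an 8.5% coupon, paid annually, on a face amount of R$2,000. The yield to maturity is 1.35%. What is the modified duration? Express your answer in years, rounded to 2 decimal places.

7.71 years

Periodic yield y = 0.0135. First find Macaulay duration:
  t   CF        PV=CF/(1+0.0135)^t    t·PV
  1       170.00       167.7356       167.7356
  2       170.00       165.5013       331.0026
  3       170.00       163.2968       489.8904
  4       170.00       161.1217       644.4866
  5       170.00       158.9755       794.8774
  6       170.00       156.8579       941.1474
  7       170.00       154.7685     1,083.3797
  8       170.00       152.7070     1,221.6559
  9       170.00       150.6729     1,356.0561
  10    2,170.00     1,897.6766    18,976.7661
  Σ                  3,329.3137    26,006.9977
P = 3,329.3137; Macaulay duration = 26,006.9977 / 3,329.3137 = 7.81152 years.
Modified duration = D_Mac / (1 + y) = 7.81152 / 1.0135 = 7.70747 years.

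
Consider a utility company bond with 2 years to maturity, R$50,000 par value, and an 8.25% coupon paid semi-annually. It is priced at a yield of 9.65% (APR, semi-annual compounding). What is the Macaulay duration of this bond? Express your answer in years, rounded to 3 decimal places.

1.883 years

Periodic yield y = 0.04825. Discount each cash flow and weight by its period:
  t   CF        PV=CF/(1+0.04825)^t    t·PV
  1     2,062.50     1,967.5650     1,967.5650
  2     2,062.50     1,876.9998     3,753.9995
  3     2,062.50     1,790.6031     5,371.8094
  4    52,062.50    43,118.6877   172,474.7507
  Σ                 48,753.8556   183,568.1246
Price P = Σ PV = 48,753.8556.
Macaulay duration = Σ(t·PV) / P = 183,568.1246 / 48,753.8556 = 3.76520 half-year periods.
In years: 3.76520 / 2 = 1.88260 years.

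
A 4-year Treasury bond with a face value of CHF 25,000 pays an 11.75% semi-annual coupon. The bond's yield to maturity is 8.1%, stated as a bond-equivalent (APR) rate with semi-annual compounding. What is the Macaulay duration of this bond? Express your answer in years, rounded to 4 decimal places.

Periodic yield y = 0.0405. Discount each cash flow and weight by its period:
  t   CF        PV=CF/(1+0.0405)^t    t·PV
  1     1,468.75     1,411.5810     1,411.5810
  2     1,468.75     1,356.6372     2,713.2743
  3     1,468.75     1,303.8320     3,911.4959
  4     1,468.75     1,253.0821     5,012.3286
  5     1,468.75     1,204.3077     6,021.5384
  6     1,468.75     1,157.4317     6,944.5902
  7     1,468.75     1,112.3803     7,786.6621
  8    26,468.75    19,266.2307   154,129.8453
  Σ                 28,065.4826   187,931.3158
Price P = Σ PV = 28,065.4826.
Macaulay duration = Σ(t·PV) / P = 187,931.3158 / 28,065.4826 = 6.69617 half-year periods.
In years: 6.69617 / 2 = 3.34809 years.

3.3481 years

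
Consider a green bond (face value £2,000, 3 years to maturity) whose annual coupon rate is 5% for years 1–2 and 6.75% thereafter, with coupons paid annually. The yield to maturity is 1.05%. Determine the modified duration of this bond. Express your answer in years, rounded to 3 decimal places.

Periodic yield y = 0.0105. First find Macaulay duration:
  t   CF        PV=CF/(1+0.0105)^t    t·PV
  1       100.00        98.9609        98.9609
  2       100.00        97.9326       195.8652
  3     2,135.00     2,069.1355     6,207.4064
  Σ                  2,266.0290     6,502.2326
P = 2,266.0290; Macaulay duration = 6,502.2326 / 2,266.0290 = 2.86944 years.
Modified duration = D_Mac / (1 + y) = 2.86944 / 1.0105 = 2.83962 years.

2.840 years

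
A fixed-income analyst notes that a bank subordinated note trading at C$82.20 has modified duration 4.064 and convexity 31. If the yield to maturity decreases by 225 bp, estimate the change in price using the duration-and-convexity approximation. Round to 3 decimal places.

+C$8.161

Duration effect: -D_mod·Δy = -4.064 × (-0.0225) = +0.091440
Convexity effect: ½·C·(Δy)² = 0.5 × 31 × (-0.0225)² = +0.007846875
ΔP/P ≈ +0.091440 + 0.007846875 = +0.099286875
ΔP ≈ 82.20 × (+0.099286875) = +8.161381125.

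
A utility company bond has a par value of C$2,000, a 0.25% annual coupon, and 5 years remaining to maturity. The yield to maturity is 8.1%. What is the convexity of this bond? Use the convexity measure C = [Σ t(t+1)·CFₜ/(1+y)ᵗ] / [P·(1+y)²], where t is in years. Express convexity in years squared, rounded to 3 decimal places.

With y = 0.081:
  t   CF        PV=CF/(1+0.081)^t    t·PV        t(t+1)·PV
  1         5.00         4.6253         4.6253           9.2507
  2         5.00         4.2788         8.5575          25.6726
  3         5.00         3.9582        11.8745          47.4979
  4         5.00         3.6616        14.6463          73.2314
  5     2,005.00     1,358.2694     6,791.3469      40,748.0811
  Σ                  1,374.7932     6,831.0505      40,903.7337
P = 1,374.7932.
Convexity = Σ t(t+1)·PV / [P·(1+y)²] = 40,903.7337 / (1,374.7932 × 1.168561) = 25.46093.

25.461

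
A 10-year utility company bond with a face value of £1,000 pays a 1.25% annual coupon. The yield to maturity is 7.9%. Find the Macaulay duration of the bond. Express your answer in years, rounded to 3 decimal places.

Periodic yield y = 0.079. Discount each cash flow and weight by its year:
  t   CF        PV=CF/(1+0.079)^t    t·PV
  1        12.50        11.5848        11.5848
  2        12.50        10.7366        21.4732
  3        12.50         9.9505        29.8516
  4        12.50         9.2220        36.8879
  5        12.50         8.5468        42.7339
  6        12.50         7.9210        47.5261
  7        12.50         7.3411        51.3876
  8        12.50         6.8036        54.4288
  9        12.50         6.3055        56.7492
  10    1,012.50       473.3480     4,733.4804
  Σ                    551.7599     5,086.1035
Price P = Σ PV = 551.7599.
Macaulay duration = Σ(t·PV) / P = 5,086.1035 / 551.7599 = 9.21797 years.

9.218 years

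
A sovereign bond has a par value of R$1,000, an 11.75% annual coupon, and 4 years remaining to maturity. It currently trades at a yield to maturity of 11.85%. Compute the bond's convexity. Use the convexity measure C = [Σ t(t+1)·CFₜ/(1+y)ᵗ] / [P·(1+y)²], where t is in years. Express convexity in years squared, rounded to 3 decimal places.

With y = 0.1185:
  t   CF        PV=CF/(1+0.1185)^t    t·PV        t(t+1)·PV
  1       117.50       105.0514       105.0514         210.1028
  2       117.50        93.9217       187.8434         563.5301
  3       117.50        83.9711       251.9133       1,007.6533
  4     1,117.50       714.0088     2,856.0353      14,280.1764
  Σ                    996.9530     3,400.8434      16,061.4627
P = 996.9530.
Convexity = Σ t(t+1)·PV / [P·(1+y)²] = 16,061.4627 / (996.9530 × 1.251042) = 12.87770.

12.878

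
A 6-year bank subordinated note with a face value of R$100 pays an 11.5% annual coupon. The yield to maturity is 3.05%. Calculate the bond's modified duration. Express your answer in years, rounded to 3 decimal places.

4.751 years

Periodic yield y = 0.0305. First find Macaulay duration:
  t   CF        PV=CF/(1+0.0305)^t    t·PV
  1        11.50        11.1596        11.1596
  2        11.50        10.8293        21.6587
  3        11.50        10.5088        31.5265
  4        11.50        10.1978        40.7911
  5        11.50         9.8960        49.4798
  6       111.50        93.1080       558.6479
  Σ                    145.6995       713.2636
P = 145.6995; Macaulay duration = 713.2636 / 145.6995 = 4.89544 years.
Modified duration = D_Mac / (1 + y) = 4.89544 / 1.0305 = 4.75055 years.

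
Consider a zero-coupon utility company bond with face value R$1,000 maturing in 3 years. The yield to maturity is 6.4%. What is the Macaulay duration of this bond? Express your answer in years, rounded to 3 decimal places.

A zero-coupon bond has a single cash flow at maturity, so its Macaulay duration equals its maturity: 3 years.

3.000 years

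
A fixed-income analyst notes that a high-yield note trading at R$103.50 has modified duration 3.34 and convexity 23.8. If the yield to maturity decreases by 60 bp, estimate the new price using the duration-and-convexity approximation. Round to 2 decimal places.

R$105.62

Duration effect: -D_mod·Δy = -3.34 × (-0.006) = +0.020040
Convexity effect: ½·C·(Δy)² = 0.5 × 23.8 × (-0.006)² = +0.0004284
ΔP/P ≈ +0.020040 + 0.0004284 = +0.0204684
New price ≈ 103.50 × (1 + 0.0204684) = 105.6184794.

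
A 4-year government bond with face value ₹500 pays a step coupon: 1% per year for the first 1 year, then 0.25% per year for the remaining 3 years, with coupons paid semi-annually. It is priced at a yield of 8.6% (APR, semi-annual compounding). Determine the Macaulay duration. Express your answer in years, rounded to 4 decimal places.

3.9474 years

Periodic yield y = 0.043. Discount each cash flow and weight by its period:
  t   CF        PV=CF/(1+0.043)^t    t·PV
  1        2.500         2.3969         2.3969
  2        2.500         2.2981         4.5962
  3        0.625         0.5508         1.6525
  4        0.625         0.5281         2.1125
  5        0.625         0.5064         2.5318
  6        0.625         0.4855         2.9129
  7        0.625         0.4655         3.2583
  8      500.625       357.4687     2,859.7499
  Σ                    364.7001     2,879.2111
Price P = Σ PV = 364.7001.
Macaulay duration = Σ(t·PV) / P = 2,879.2111 / 364.7001 = 7.89474 half-year periods.
In years: 7.89474 / 2 = 3.94737 years.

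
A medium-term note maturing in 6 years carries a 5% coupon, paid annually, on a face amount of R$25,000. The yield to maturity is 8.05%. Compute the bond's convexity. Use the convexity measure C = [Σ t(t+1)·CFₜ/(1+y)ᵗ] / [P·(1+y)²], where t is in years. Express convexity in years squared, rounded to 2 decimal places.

With y = 0.0805:
  t   CF        PV=CF/(1+0.0805)^t    t·PV        t(t+1)·PV
  1     1,250.00     1,156.8718     1,156.8718       2,313.7436
  2     1,250.00     1,070.6819     2,141.3638       6,424.0915
  3     1,250.00       990.9134     2,972.7402      11,890.9607
  4     1,250.00       917.0878     3,668.3513      18,341.7565
  5     1,250.00       848.7624     4,243.8122      25,462.8735
  6    26,250.00    16,496.0772    98,976.4632     692,835.2424
  Σ                 21,480.3946   113,159.6026     757,268.6683
P = 21,480.3946.
Convexity = Σ t(t+1)·PV / [P·(1+y)²] = 757,268.6683 / (21,480.3946 × 1.167480) = 30.19661.

30.20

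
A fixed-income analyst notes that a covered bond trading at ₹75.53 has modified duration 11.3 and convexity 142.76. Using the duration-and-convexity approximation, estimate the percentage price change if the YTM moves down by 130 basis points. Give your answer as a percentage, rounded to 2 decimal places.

+15.90%

Duration effect: -D_mod·Δy = -11.3 × (-0.013) = +0.146900
Convexity effect: ½·C·(Δy)² = 0.5 × 142.76 × (-0.013)² = +0.01206322
ΔP/P ≈ +0.146900 + 0.01206322 = +0.15896322
= +15.896322%.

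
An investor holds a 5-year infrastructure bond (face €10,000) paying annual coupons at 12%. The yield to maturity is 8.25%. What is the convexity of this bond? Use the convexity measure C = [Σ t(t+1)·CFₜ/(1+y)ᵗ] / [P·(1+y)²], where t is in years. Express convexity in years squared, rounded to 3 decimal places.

With y = 0.0825:
  t   CF        PV=CF/(1+0.0825)^t    t·PV        t(t+1)·PV
  1     1,200.00     1,108.5450     1,108.5450       2,217.0901
  2     1,200.00     1,024.0601     2,048.1202       6,144.3605
  3     1,200.00       946.0139     2,838.0418      11,352.1671
  4     1,200.00       873.9159     3,495.6635      17,478.3174
  5    11,200.00     7,534.9174    37,674.5872     226,047.5229
  Σ                 11,487.4523    47,164.9576     263,239.4580
P = 11,487.4523.
Convexity = Σ t(t+1)·PV / [P·(1+y)²] = 263,239.4580 / (11,487.4523 × 1.171806) = 19.55561.

19.556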